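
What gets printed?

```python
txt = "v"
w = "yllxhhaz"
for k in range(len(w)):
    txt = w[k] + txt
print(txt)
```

k=0: prepend 'y' → 'yv'
k=1: prepend 'l' → 'lyv'
k=2: prepend 'l' → 'llyv'
k=3: prepend 'x' → 'xllyv'
k=4: prepend 'h' → 'hxllyv'
k=5: prepend 'h' → 'hhxllyv'
k=6: prepend 'a' → 'ahhxllyv'
k=7: prepend 'z' → 'zahhxllyv'

zahhxllyv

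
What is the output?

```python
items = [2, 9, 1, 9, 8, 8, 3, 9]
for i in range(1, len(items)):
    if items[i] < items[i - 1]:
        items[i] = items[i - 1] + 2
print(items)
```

i=1: 9>=2, unchanged → [2, 9, 1, 9, 8, 8, 3, 9]
i=2: 1<9, items[2] = 9+2 = 11 → [2, 9, 11, 9, 8, 8, 3, 9]
i=3: 9<11, items[3] = 11+2 = 13 → [2, 9, 11, 13, 8, 8, 3, 9]
i=4: 8<13, items[4] = 13+2 = 15 → [2, 9, 11, 13, 15, 8, 3, 9]
i=5: 8<15, items[5] = 15+2 = 17 → [2, 9, 11, 13, 15, 17, 3, 9]
i=6: 3<17, items[6] = 17+2 = 19 → [2, 9, 11, 13, 15, 17, 19, 9]
i=7: 9<19, items[7] = 19+2 = 21 → [2, 9, 11, 13, 15, 17, 19, 21]

[2, 9, 11, 13, 15, 17, 19, 21]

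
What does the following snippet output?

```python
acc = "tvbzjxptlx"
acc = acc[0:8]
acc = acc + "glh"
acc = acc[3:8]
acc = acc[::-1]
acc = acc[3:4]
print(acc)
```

j

slice [0:8] → 'tvbzjxpt'
+ 'glh' → 'tvbzjxptglh'
slice [3:8] → 'zjxpt'
reverse → 'tpxjz'
slice [3:4] → 'j'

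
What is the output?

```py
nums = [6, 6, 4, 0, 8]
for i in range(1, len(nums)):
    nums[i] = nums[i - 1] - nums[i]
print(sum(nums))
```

i=1: nums[1] = 6-6 = 0 → [6, 0, 4, 0, 8]
i=2: nums[2] = 0-4 = -4 → [6, 0, -4, 0, 8]
i=3: nums[3] = (-4)-0 = -4 → [6, 0, -4, -4, 8]
i=4: nums[4] = (-4)-8 = -12 → [6, 0, -4, -4, -12]
sum = -14

-14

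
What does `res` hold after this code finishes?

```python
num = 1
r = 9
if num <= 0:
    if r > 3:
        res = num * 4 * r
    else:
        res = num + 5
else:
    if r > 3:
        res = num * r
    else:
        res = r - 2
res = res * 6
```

54

num=1, r=9
num <= 0 is False; r > 3 is True
→ res = num * r = 9
res = 9*6 = 54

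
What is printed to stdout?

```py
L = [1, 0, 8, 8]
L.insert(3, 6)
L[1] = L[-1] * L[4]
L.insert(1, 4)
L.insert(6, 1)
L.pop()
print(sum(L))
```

91

insert 6 at 3 → [1, 0, 8, 6, 8]
L[1] = L[-1]*L[4] = 8*8 = 64 → [1, 64, 8, 6, 8]
insert 4 at 1 → [1, 4, 64, 8, 6, 8]
insert 1 at 6 → [1, 4, 64, 8, 6, 8, 1]
pop() removes 1 → [1, 4, 64, 8, 6, 8]
sum = 91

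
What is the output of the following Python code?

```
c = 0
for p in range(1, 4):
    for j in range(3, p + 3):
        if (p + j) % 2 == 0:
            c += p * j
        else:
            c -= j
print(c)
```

p=1,j=3: even sum, c = 0+3 = 3
p=2,j=3: odd sum, c = 3-3 = 0
p=2,j=4: even sum, c = 0+8 = 8
p=3,j=3: even sum, c = 8+9 = 17
p=3,j=4: odd sum, c = 17-4 = 13
p=3,j=5: even sum, c = 13+15 = 28

28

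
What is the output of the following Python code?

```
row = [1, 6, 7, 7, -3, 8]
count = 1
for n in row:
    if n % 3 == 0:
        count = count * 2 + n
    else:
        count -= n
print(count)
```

-27

n=1: not %3==0, count = 1-1 = 0
n=6: %3==0, count = 0*2+6 = 6
n=7: not %3==0, count = 6-7 = -1
n=7: not %3==0, count = (-1)-7 = -8
n=-3: %3==0, count = (-8)*2+(-3) = -19
n=8: not %3==0, count = (-19)-8 = -27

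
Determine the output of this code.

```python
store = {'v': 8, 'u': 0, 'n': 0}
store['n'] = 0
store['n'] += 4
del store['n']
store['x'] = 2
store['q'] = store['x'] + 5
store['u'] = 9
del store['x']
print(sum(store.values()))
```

store['n'] = 0 → {'v': 8, 'u': 0, 'n': 0}
store['n'] = 0+4 = 4 → {'v': 8, 'u': 0, 'n': 4}
del 'n' → {'v': 8, 'u': 0}
store['x'] = 2 → {'v': 8, 'u': 0, 'x': 2}
store['q'] = store['x']+5 = 7 → {'v': 8, 'u': 0, 'x': 2, 'q': 7}
store['u'] = 9 → {'v': 8, 'u': 9, 'x': 2, 'q': 7}
del 'x' → {'v': 8, 'u': 9, 'q': 7}
sum of values = 24

24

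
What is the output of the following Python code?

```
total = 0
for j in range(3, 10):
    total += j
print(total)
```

42

j=3: total = 0+3 = 3
j=4: total = 3+4 = 7
j=5: total = 7+5 = 12
j=6: total = 12+6 = 18
j=7: total = 18+7 = 25
j=8: total = 25+8 = 33
j=9: total = 33+9 = 42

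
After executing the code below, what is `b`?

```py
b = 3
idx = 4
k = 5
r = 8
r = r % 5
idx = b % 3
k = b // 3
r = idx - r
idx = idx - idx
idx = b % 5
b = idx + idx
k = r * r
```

r = 8%5 = 3
idx = 3%3 = 0
k = 3//3 = 1
r = 0-3 = -3
idx = 0-0 = 0
idx = 3%5 = 3
b = 3+3 = 6
k = (-3)*(-3) = 9

6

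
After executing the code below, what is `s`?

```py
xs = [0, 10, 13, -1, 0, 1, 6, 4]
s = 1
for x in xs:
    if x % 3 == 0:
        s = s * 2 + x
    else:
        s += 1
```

x=0: %3==0, s = 1*2+0 = 2
x=10: not %3==0, s = 2+1 = 3
x=13: not %3==0, s = 3+1 = 4
x=-1: not %3==0, s = 4+1 = 5
x=0: %3==0, s = 5*2+0 = 10
x=1: not %3==0, s = 10+1 = 11
x=6: %3==0, s = 11*2+6 = 28
x=4: not %3==0, s = 28+1 = 29

29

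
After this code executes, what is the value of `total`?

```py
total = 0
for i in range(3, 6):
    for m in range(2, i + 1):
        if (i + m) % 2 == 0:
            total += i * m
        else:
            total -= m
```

i=3,m=2: odd sum, total = 0-2 = -2
i=3,m=3: even sum, total = (-2)+9 = 7
i=4,m=2: even sum, total = 7+8 = 15
i=4,m=3: odd sum, total = 15-3 = 12
i=4,m=4: even sum, total = 12+16 = 28
i=5,m=2: odd sum, total = 28-2 = 26
i=5,m=3: even sum, total = 26+15 = 41
i=5,m=4: odd sum, total = 41-4 = 37
i=5,m=5: even sum, total = 37+25 = 62

62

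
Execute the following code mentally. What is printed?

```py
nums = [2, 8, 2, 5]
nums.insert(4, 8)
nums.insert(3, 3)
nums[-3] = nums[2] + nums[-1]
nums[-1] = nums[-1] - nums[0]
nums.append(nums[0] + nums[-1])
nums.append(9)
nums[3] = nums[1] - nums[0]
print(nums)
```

[2, 8, 2, 6, 5, 6, 8, 9]

insert 8 at 4 → [2, 8, 2, 5, 8]
insert 3 at 3 → [2, 8, 2, 3, 5, 8]
nums[-3] = nums[2]+nums[-1] = 2+8 = 10 → [2, 8, 2, 10, 5, 8]
nums[-1] = nums[-1]-nums[0] = 8-2 = 6 → [2, 8, 2, 10, 5, 6]
append nums[0]+nums[-1] = 2+6 = 8 → [2, 8, 2, 10, 5, 6, 8]
append 9 → [2, 8, 2, 10, 5, 6, 8, 9]
nums[3] = nums[1]-nums[0] = 8-2 = 6 → [2, 8, 2, 6, 5, 6, 8, 9]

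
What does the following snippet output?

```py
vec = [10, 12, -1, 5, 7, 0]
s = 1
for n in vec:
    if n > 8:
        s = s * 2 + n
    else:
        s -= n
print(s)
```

25

n=10: >8, s = 1*2+10 = 12
n=12: >8, s = 12*2+12 = 36
n=-1: not >8, s = 36-(-1) = 37
n=5: not >8, s = 37-5 = 32
n=7: not >8, s = 32-7 = 25
n=0: not >8, s = 25-0 = 25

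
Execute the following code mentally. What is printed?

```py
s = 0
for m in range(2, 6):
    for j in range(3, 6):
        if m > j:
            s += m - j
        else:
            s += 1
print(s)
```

13

m=2,j=3: not 2>3, s = 0+1 = 1
m=2,j=4: not 2>4, s = 1+1 = 2
m=2,j=5: not 2>5, s = 2+1 = 3
m=3,j=3: not 3>3, s = 3+1 = 4
m=3,j=4: not 3>4, s = 4+1 = 5
m=3,j=5: not 3>5, s = 5+1 = 6
m=4,j=3: 4>3, s = 6+1 = 7
m=4,j=4: not 4>4, s = 7+1 = 8
m=4,j=5: not 4>5, s = 8+1 = 9
m=5,j=3: 5>3, s = 9+2 = 11
m=5,j=4: 5>4, s = 11+1 = 12
m=5,j=5: not 5>5, s = 12+1 = 13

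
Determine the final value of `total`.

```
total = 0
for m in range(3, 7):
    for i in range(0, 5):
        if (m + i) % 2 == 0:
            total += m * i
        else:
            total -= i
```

m=3,i=0: odd sum, total = 0-0 = 0
m=3,i=1: even sum, total = 0+3 = 3
m=3,i=2: odd sum, total = 3-2 = 1
m=3,i=3: even sum, total = 1+9 = 10
m=3,i=4: odd sum, total = 10-4 = 6
m=4,i=0: even sum, total = 6+0 = 6
m=4,i=1: odd sum, total = 6-1 = 5
m=4,i=2: even sum, total = 5+8 = 13
m=4,i=3: odd sum, total = 13-3 = 10
m=4,i=4: even sum, total = 10+16 = 26
m=5,i=0: odd sum, total = 26-0 = 26
m=5,i=1: even sum, total = 26+5 = 31
m=5,i=2: odd sum, total = 31-2 = 29
m=5,i=3: even sum, total = 29+15 = 44
m=5,i=4: odd sum, total = 44-4 = 40
m=6,i=0: even sum, total = 40+0 = 40
m=6,i=1: odd sum, total = 40-1 = 39
m=6,i=2: even sum, total = 39+12 = 51
m=6,i=3: odd sum, total = 51-3 = 48
m=6,i=4: even sum, total = 48+24 = 72

72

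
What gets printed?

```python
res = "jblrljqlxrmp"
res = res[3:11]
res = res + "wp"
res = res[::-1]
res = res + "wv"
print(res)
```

slice [3:11] → 'rljqlxrm'
+ 'wp' → 'rljqlxrmwp'
reverse → 'pwmrxlqjlr'
+ 'wv' → 'pwmrxlqjlrwv'

pwmrxlqjlrwv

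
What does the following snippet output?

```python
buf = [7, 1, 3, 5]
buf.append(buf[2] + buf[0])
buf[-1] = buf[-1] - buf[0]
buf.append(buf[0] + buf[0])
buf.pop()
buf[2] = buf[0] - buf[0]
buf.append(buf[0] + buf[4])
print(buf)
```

[7, 1, 0, 5, 3, 10]

append buf[2]+buf[0] = 3+7 = 10 → [7, 1, 3, 5, 10]
buf[-1] = buf[-1]-buf[0] = 10-7 = 3 → [7, 1, 3, 5, 3]
append buf[0]+buf[0] = 7+7 = 14 → [7, 1, 3, 5, 3, 14]
pop() removes 14 → [7, 1, 3, 5, 3]
buf[2] = buf[0]-buf[0] = 7-7 = 0 → [7, 1, 0, 5, 3]
append buf[0]+buf[4] = 7+3 = 10 → [7, 1, 0, 5, 3, 10]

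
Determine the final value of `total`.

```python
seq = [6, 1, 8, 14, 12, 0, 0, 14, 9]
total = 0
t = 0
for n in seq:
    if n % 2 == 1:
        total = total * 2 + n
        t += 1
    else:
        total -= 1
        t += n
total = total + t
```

51

n=6: not odd, total = 0-1 = -1; t=6
n=1: odd, total = (-1)*2+1 = -1; t=7
n=8: not odd, total = (-1)-1 = -2; t=15
n=14: not odd, total = (-2)-1 = -3; t=29
n=12: not odd, total = (-3)-1 = -4; t=41
n=0: not odd, total = (-4)-1 = -5; t=41
n=0: not odd, total = (-5)-1 = -6; t=41
n=14: not odd, total = (-6)-1 = -7; t=55
n=9: odd, total = (-7)*2+9 = -5; t=56
total+t = (-5)+56 = 51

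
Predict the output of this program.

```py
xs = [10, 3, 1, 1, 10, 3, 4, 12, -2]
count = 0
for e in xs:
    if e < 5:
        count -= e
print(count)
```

e=10: not <5
e=3: <5, count = 0-3 = -3
e=1: <5, count = (-3)-1 = -4
e=1: <5, count = (-4)-1 = -5
e=10: not <5
e=3: <5, count = (-5)-3 = -8
e=4: <5, count = (-8)-4 = -12
e=12: not <5
e=-2: <5, count = (-12)-(-2) = -10

-10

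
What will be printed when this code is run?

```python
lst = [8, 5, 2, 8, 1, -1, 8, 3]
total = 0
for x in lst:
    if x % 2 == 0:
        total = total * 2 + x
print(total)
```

96

x=8: even, total = 0*2+8 = 8
x=5: not even
x=2: even, total = 8*2+2 = 18
x=8: even, total = 18*2+8 = 44
x=1: not even
x=-1: not even
x=8: even, total = 44*2+8 = 96
x=3: not even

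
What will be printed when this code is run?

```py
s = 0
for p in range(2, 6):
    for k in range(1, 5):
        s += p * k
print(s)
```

p=2,k=1: s = 0+2 = 2
p=2,k=2: s = 2+4 = 6
p=2,k=3: s = 6+6 = 12
p=2,k=4: s = 12+8 = 20
p=3,k=1: s = 20+3 = 23
p=3,k=2: s = 23+6 = 29
p=3,k=3: s = 29+9 = 38
p=3,k=4: s = 38+12 = 50
p=4,k=1: s = 50+4 = 54
p=4,k=2: s = 54+8 = 62
p=4,k=3: s = 62+12 = 74
p=4,k=4: s = 74+16 = 90
p=5,k=1: s = 90+5 = 95
p=5,k=2: s = 95+10 = 105
p=5,k=3: s = 105+15 = 120
p=5,k=4: s = 120+20 = 140

140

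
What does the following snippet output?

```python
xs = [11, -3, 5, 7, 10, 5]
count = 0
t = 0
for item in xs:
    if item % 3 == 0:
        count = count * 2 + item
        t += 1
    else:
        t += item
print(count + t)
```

36

item=11: not %3==0; t=11
item=-3: %3==0, count = 0*2+(-3) = -3; t=12
item=5: not %3==0; t=17
item=7: not %3==0; t=24
item=10: not %3==0; t=34
item=5: not %3==0; t=39
count+t = (-3)+39 = 36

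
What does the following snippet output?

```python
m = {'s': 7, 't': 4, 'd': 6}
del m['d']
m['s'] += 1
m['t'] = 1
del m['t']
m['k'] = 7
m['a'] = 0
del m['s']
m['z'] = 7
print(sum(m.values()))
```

del 'd' → {'s': 7, 't': 4}
m['s'] = 7+1 = 8 → {'s': 8, 't': 4}
m['t'] = 1 → {'s': 8, 't': 1}
del 't' → {'s': 8}
m['k'] = 7 → {'s': 8, 'k': 7}
m['a'] = 0 → {'s': 8, 'k': 7, 'a': 0}
del 's' → {'k': 7, 'a': 0}
m['z'] = 7 → {'k': 7, 'a': 0, 'z': 7}
sum of values = 14

14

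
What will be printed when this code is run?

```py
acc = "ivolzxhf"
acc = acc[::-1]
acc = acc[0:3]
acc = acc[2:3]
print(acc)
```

reverse → 'fhxzlovi'
slice [0:3] → 'fhx'
slice [2:3] → 'x'

x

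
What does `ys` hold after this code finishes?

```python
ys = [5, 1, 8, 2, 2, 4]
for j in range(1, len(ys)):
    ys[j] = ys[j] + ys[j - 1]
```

[5, 6, 14, 16, 18, 22]

j=1: ys[1] = 1+5 = 6 → [5, 6, 8, 2, 2, 4]
j=2: ys[2] = 8+6 = 14 → [5, 6, 14, 2, 2, 4]
j=3: ys[3] = 2+14 = 16 → [5, 6, 14, 16, 2, 4]
j=4: ys[4] = 2+16 = 18 → [5, 6, 14, 16, 18, 4]
j=5: ys[5] = 4+18 = 22 → [5, 6, 14, 16, 18, 22]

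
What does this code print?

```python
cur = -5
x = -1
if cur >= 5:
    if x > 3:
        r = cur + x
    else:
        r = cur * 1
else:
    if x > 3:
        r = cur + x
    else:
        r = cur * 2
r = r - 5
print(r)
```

-15

cur=-5, x=-1
cur >= 5 is False; x > 3 is False
→ r = cur * 2 = -10
r = (-10)-5 = -15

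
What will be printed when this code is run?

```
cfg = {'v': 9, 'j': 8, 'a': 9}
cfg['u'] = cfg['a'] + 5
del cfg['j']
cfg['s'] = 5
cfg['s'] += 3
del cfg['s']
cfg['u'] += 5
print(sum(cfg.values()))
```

37

cfg['u'] = cfg['a']+5 = 14 → {'v': 9, 'j': 8, 'a': 9, 'u': 14}
del 'j' → {'v': 9, 'a': 9, 'u': 14}
cfg['s'] = 5 → {'v': 9, 'a': 9, 'u': 14, 's': 5}
cfg['s'] = 5+3 = 8 → {'v': 9, 'a': 9, 'u': 14, 's': 8}
del 's' → {'v': 9, 'a': 9, 'u': 14}
cfg['u'] = 14+5 = 19 → {'v': 9, 'a': 9, 'u': 19}
sum of values = 37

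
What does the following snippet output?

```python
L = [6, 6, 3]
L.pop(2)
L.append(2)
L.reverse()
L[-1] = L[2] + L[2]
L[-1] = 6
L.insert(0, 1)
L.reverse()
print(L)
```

pop(2) removes 3 → [6, 6]
append 2 → [6, 6, 2]
reverse → [2, 6, 6]
L[-1] = L[2]+L[2] = 6+6 = 12 → [2, 6, 12]
L[-1] = 6 → [2, 6, 6]
insert 1 at 0 → [1, 2, 6, 6]
reverse → [6, 6, 2, 1]

[6, 6, 2, 1]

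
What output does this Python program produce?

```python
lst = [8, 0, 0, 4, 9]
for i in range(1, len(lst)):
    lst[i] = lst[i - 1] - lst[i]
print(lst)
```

[8, 8, 8, 4, -5]

i=1: lst[1] = 8-0 = 8 → [8, 8, 0, 4, 9]
i=2: lst[2] = 8-0 = 8 → [8, 8, 8, 4, 9]
i=3: lst[3] = 8-4 = 4 → [8, 8, 8, 4, 9]
i=4: lst[4] = 4-9 = -5 → [8, 8, 8, 4, -5]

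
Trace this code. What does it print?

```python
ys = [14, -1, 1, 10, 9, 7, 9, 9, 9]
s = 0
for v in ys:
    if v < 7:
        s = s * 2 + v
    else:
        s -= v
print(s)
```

v=14: not <7, s = 0-14 = -14
v=-1: <7, s = (-14)*2+(-1) = -29
v=1: <7, s = (-29)*2+1 = -57
v=10: not <7, s = (-57)-10 = -67
v=9: not <7, s = (-67)-9 = -76
v=7: not <7, s = (-76)-7 = -83
v=9: not <7, s = (-83)-9 = -92
v=9: not <7, s = (-92)-9 = -101
v=9: not <7, s = (-101)-9 = -110

-110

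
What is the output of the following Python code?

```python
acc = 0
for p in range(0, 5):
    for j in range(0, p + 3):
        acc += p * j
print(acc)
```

p=0,j=0: acc = 0+0 = 0
p=0,j=1: acc = 0+0 = 0
p=0,j=2: acc = 0+0 = 0
p=1,j=0: acc = 0+0 = 0
p=1,j=1: acc = 0+1 = 1
p=1,j=2: acc = 1+2 = 3
p=1,j=3: acc = 3+3 = 6
p=2,j=0: acc = 6+0 = 6
p=2,j=1: acc = 6+2 = 8
p=2,j=2: acc = 8+4 = 12
p=2,j=3: acc = 12+6 = 18
p=2,j=4: acc = 18+8 = 26
p=3,j=0: acc = 26+0 = 26
p=3,j=1: acc = 26+3 = 29
p=3,j=2: acc = 29+6 = 35
p=3,j=3: acc = 35+9 = 44
p=3,j=4: acc = 44+12 = 56
p=3,j=5: acc = 56+15 = 71
p=4,j=0: acc = 71+0 = 71
p=4,j=1: acc = 71+4 = 75
p=4,j=2: acc = 75+8 = 83
p=4,j=3: acc = 83+12 = 95
p=4,j=4: acc = 95+16 = 111
p=4,j=5: acc = 111+20 = 131
p=4,j=6: acc = 131+24 = 155

155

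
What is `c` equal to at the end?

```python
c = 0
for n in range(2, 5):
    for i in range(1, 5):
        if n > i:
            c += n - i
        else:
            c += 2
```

n=2,i=1: 2>1, c = 0+1 = 1
n=2,i=2: not 2>2, c = 1+2 = 3
n=2,i=3: not 2>3, c = 3+2 = 5
n=2,i=4: not 2>4, c = 5+2 = 7
n=3,i=1: 3>1, c = 7+2 = 9
n=3,i=2: 3>2, c = 9+1 = 10
n=3,i=3: not 3>3, c = 10+2 = 12
n=3,i=4: not 3>4, c = 12+2 = 14
n=4,i=1: 4>1, c = 14+3 = 17
n=4,i=2: 4>2, c = 17+2 = 19
n=4,i=3: 4>3, c = 19+1 = 20
n=4,i=4: not 4>4, c = 20+2 = 22

22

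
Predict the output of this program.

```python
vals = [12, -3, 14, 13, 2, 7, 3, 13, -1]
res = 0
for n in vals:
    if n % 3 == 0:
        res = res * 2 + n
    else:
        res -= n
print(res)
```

-39

n=12: %3==0, res = 0*2+12 = 12
n=-3: %3==0, res = 12*2+(-3) = 21
n=14: not %3==0, res = 21-14 = 7
n=13: not %3==0, res = 7-13 = -6
n=2: not %3==0, res = (-6)-2 = -8
n=7: not %3==0, res = (-8)-7 = -15
n=3: %3==0, res = (-15)*2+3 = -27
n=13: not %3==0, res = (-27)-13 = -40
n=-1: not %3==0, res = (-40)-(-1) = -39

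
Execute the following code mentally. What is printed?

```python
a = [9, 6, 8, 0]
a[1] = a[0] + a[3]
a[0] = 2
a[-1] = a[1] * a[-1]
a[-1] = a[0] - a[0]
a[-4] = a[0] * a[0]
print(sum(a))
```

a[1] = a[0]+a[3] = 9+0 = 9 → [9, 9, 8, 0]
a[0] = 2 → [2, 9, 8, 0]
a[-1] = a[1]*a[-1] = 9*0 = 0 → [2, 9, 8, 0]
a[-1] = a[0]-a[0] = 2-2 = 0 → [2, 9, 8, 0]
a[-4] = a[0]*a[0] = 2*2 = 4 → [4, 9, 8, 0]
sum = 21

21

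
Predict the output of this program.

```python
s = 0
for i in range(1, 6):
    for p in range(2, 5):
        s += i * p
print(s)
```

i=1,p=2: s = 0+2 = 2
i=1,p=3: s = 2+3 = 5
i=1,p=4: s = 5+4 = 9
i=2,p=2: s = 9+4 = 13
i=2,p=3: s = 13+6 = 19
i=2,p=4: s = 19+8 = 27
i=3,p=2: s = 27+6 = 33
i=3,p=3: s = 33+9 = 42
i=3,p=4: s = 42+12 = 54
i=4,p=2: s = 54+8 = 62
i=4,p=3: s = 62+12 = 74
i=4,p=4: s = 74+16 = 90
i=5,p=2: s = 90+10 = 100
i=5,p=3: s = 100+15 = 115
i=5,p=4: s = 115+20 = 135

135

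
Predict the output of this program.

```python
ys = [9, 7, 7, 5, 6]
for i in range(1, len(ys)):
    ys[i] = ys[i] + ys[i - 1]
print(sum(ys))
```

110

i=1: ys[1] = 7+9 = 16 → [9, 16, 7, 5, 6]
i=2: ys[2] = 7+16 = 23 → [9, 16, 23, 5, 6]
i=3: ys[3] = 5+23 = 28 → [9, 16, 23, 28, 6]
i=4: ys[4] = 6+28 = 34 → [9, 16, 23, 28, 34]
sum = 110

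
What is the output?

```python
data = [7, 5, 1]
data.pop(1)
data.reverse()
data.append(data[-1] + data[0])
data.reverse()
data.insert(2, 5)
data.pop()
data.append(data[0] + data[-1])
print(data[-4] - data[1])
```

1

pop(1) removes 5 → [7, 1]
reverse → [1, 7]
append data[-1]+data[0] = 7+1 = 8 → [1, 7, 8]
reverse → [8, 7, 1]
insert 5 at 2 → [8, 7, 5, 1]
pop() removes 1 → [8, 7, 5]
append data[0]+data[-1] = 8+5 = 13 → [8, 7, 5, 13]
data[-4]-data[1] = 8-7 = 1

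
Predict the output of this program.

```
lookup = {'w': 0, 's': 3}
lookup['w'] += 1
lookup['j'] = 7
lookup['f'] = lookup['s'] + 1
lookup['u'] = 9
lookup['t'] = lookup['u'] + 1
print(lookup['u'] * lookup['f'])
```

36

lookup['w'] = 0+1 = 1 → {'w': 1, 's': 3}
lookup['j'] = 7 → {'w': 1, 's': 3, 'j': 7}
lookup['f'] = lookup['s']+1 = 4 → {'w': 1, 's': 3, 'j': 7, 'f': 4}
lookup['u'] = 9 → {'w': 1, 's': 3, 'j': 7, 'f': 4, 'u': 9}
lookup['t'] = lookup['u']+1 = 10 → {'w': 1, 's': 3, 'j': 7, 'f': 4, 'u': 9, 't': 10}
lookup['u']*lookup['f'] = 9*4 = 36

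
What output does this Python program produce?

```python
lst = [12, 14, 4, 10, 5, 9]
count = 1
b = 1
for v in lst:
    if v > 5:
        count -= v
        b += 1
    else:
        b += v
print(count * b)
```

-616

v=12: >5, count = 1-12 = -11; b=2
v=14: >5, count = (-11)-14 = -25; b=3
v=4: not >5; b=7
v=10: >5, count = (-25)-10 = -35; b=8
v=5: not >5; b=13
v=9: >5, count = (-35)-9 = -44; b=14
count*b = (-44)*14 = -616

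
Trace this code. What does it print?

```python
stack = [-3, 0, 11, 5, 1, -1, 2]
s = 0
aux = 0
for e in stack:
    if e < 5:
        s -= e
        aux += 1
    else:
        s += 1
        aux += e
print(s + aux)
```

e=-3: <5, s = 0-(-3) = 3; aux=1
e=0: <5, s = 3-0 = 3; aux=2
e=11: not <5, s = 3+1 = 4; aux=13
e=5: not <5, s = 4+1 = 5; aux=18
e=1: <5, s = 5-1 = 4; aux=19
e=-1: <5, s = 4-(-1) = 5; aux=20
e=2: <5, s = 5-2 = 3; aux=21
s+aux = 3+21 = 24

24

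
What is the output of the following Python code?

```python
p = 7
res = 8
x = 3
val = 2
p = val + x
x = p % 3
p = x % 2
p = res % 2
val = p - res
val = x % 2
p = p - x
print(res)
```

p = 2+3 = 5
x = 5%3 = 2
p = 2%2 = 0
p = 8%2 = 0
val = 0-8 = -8
val = 2%2 = 0
p = 0-2 = -2

8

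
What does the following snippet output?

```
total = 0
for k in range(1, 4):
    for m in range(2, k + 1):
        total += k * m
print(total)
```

k=2,m=2: total = 0+4 = 4
k=3,m=2: total = 4+6 = 10
k=3,m=3: total = 10+9 = 19

19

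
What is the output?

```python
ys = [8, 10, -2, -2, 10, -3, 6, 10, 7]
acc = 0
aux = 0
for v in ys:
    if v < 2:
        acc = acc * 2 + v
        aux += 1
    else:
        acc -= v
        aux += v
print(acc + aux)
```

-148

v=8: not <2, acc = 0-8 = -8; aux=8
v=10: not <2, acc = (-8)-10 = -18; aux=18
v=-2: <2, acc = (-18)*2+(-2) = -38; aux=19
v=-2: <2, acc = (-38)*2+(-2) = -78; aux=20
v=10: not <2, acc = (-78)-10 = -88; aux=30
v=-3: <2, acc = (-88)*2+(-3) = -179; aux=31
v=6: not <2, acc = (-179)-6 = -185; aux=37
v=10: not <2, acc = (-185)-10 = -195; aux=47
v=7: not <2, acc = (-195)-7 = -202; aux=54
acc+aux = (-202)+54 = -148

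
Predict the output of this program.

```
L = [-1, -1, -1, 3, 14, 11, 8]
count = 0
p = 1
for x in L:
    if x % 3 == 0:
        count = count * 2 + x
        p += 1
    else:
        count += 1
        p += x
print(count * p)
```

x=-1: not %3==0, count = 0+1 = 1; p=0
x=-1: not %3==0, count = 1+1 = 2; p=-1
x=-1: not %3==0, count = 2+1 = 3; p=-2
x=3: %3==0, count = 3*2+3 = 9; p=-1
x=14: not %3==0, count = 9+1 = 10; p=13
x=11: not %3==0, count = 10+1 = 11; p=24
x=8: not %3==0, count = 11+1 = 12; p=32
count*p = 12*32 = 384

384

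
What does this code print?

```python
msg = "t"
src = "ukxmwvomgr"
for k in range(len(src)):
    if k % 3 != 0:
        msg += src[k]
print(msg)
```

tkxwvmg

k=0: skip
k=1: add 'k' → 'tk'
k=2: add 'x' → 'tkx'
k=3: skip
k=4: add 'w' → 'tkxw'
k=5: add 'v' → 'tkxwv'
k=6: skip
k=7: add 'm' → 'tkxwvm'
k=8: add 'g' → 'tkxwvmg'
k=9: skip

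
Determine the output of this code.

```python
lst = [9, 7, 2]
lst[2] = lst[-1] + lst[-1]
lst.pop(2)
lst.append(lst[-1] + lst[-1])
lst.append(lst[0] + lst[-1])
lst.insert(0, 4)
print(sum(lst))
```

lst[2] = lst[-1]+lst[-1] = 2+2 = 4 → [9, 7, 4]
pop(2) removes 4 → [9, 7]
append lst[-1]+lst[-1] = 7+7 = 14 → [9, 7, 14]
append lst[0]+lst[-1] = 9+14 = 23 → [9, 7, 14, 23]
insert 4 at 0 → [4, 9, 7, 14, 23]
sum = 57

57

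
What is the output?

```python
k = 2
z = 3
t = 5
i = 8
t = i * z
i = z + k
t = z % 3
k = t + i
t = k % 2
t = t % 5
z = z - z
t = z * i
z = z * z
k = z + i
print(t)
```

0

t = 8*3 = 24
i = 3+2 = 5
t = 3%3 = 0
k = 0+5 = 5
t = 5%2 = 1
t = 1%5 = 1
z = 3-3 = 0
t = 0*5 = 0
z = 0*0 = 0
k = 0+5 = 5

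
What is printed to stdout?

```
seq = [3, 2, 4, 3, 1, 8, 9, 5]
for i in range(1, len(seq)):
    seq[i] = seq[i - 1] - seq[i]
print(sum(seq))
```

i=1: seq[1] = 3-2 = 1 → [3, 1, 4, 3, 1, 8, 9, 5]
i=2: seq[2] = 1-4 = -3 → [3, 1, -3, 3, 1, 8, 9, 5]
i=3: seq[3] = (-3)-3 = -6 → [3, 1, -3, -6, 1, 8, 9, 5]
i=4: seq[4] = (-6)-1 = -7 → [3, 1, -3, -6, -7, 8, 9, 5]
i=5: seq[5] = (-7)-8 = -15 → [3, 1, -3, -6, -7, -15, 9, 5]
i=6: seq[6] = (-15)-9 = -24 → [3, 1, -3, -6, -7, -15, -24, 5]
i=7: seq[7] = (-24)-5 = -29 → [3, 1, -3, -6, -7, -15, -24, -29]
sum = -80

-80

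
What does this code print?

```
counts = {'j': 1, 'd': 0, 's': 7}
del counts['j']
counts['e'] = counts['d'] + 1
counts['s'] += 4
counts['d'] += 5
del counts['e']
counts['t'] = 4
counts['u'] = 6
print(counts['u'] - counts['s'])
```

del 'j' → {'d': 0, 's': 7}
counts['e'] = counts['d']+1 = 1 → {'d': 0, 's': 7, 'e': 1}
counts['s'] = 7+4 = 11 → {'d': 0, 's': 11, 'e': 1}
counts['d'] = 0+5 = 5 → {'d': 5, 's': 11, 'e': 1}
del 'e' → {'d': 5, 's': 11}
counts['t'] = 4 → {'d': 5, 's': 11, 't': 4}
counts['u'] = 6 → {'d': 5, 's': 11, 't': 4, 'u': 6}
counts['u']-counts['s'] = 6-11 = -5

-5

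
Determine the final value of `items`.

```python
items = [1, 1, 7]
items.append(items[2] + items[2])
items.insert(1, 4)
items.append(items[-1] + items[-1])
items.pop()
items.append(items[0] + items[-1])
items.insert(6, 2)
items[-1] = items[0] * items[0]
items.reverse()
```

append items[2]+items[2] = 7+7 = 14 → [1, 1, 7, 14]
insert 4 at 1 → [1, 4, 1, 7, 14]
append items[-1]+items[-1] = 14+14 = 28 → [1, 4, 1, 7, 14, 28]
pop() removes 28 → [1, 4, 1, 7, 14]
append items[0]+items[-1] = 1+14 = 15 → [1, 4, 1, 7, 14, 15]
insert 2 at 6 → [1, 4, 1, 7, 14, 15, 2]
items[-1] = items[0]*items[0] = 1*1 = 1 → [1, 4, 1, 7, 14, 15, 1]
reverse → [1, 15, 14, 7, 1, 4, 1]

[1, 15, 14, 7, 1, 4, 1]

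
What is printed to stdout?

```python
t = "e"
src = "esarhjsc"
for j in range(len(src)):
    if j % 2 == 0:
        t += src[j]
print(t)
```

eeahs

j=0: add 'e' → 'ee'
j=1: skip
j=2: add 'a' → 'eea'
j=3: skip
j=4: add 'h' → 'eeah'
j=5: skip
j=6: add 's' → 'eeahs'
j=7: skip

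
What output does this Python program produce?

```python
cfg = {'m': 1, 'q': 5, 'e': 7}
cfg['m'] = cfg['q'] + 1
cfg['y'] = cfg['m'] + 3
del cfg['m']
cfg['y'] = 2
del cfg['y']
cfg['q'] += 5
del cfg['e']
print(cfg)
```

{'q': 10}

cfg['m'] = cfg['q']+1 = 6 → {'m': 6, 'q': 5, 'e': 7}
cfg['y'] = cfg['m']+3 = 9 → {'m': 6, 'q': 5, 'e': 7, 'y': 9}
del 'm' → {'q': 5, 'e': 7, 'y': 9}
cfg['y'] = 2 → {'q': 5, 'e': 7, 'y': 2}
del 'y' → {'q': 5, 'e': 7}
cfg['q'] = 5+5 = 10 → {'q': 10, 'e': 7}
del 'e' → {'q': 10}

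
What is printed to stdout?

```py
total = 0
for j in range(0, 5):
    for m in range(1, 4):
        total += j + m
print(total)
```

60

j=0,m=1: total = 0+1 = 1
j=0,m=2: total = 1+2 = 3
j=0,m=3: total = 3+3 = 6
j=1,m=1: total = 6+2 = 8
j=1,m=2: total = 8+3 = 11
j=1,m=3: total = 11+4 = 15
j=2,m=1: total = 15+3 = 18
j=2,m=2: total = 18+4 = 22
j=2,m=3: total = 22+5 = 27
j=3,m=1: total = 27+4 = 31
j=3,m=2: total = 31+5 = 36
j=3,m=3: total = 36+6 = 42
j=4,m=1: total = 42+5 = 47
j=4,m=2: total = 47+6 = 53
j=4,m=3: total = 53+7 = 60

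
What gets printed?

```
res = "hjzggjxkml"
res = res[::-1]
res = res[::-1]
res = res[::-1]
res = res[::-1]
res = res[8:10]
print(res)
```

reverse → 'lmkxjggzjh'
reverse → 'hjzggjxkml'
reverse → 'lmkxjggzjh'
reverse → 'hjzggjxkml'
slice [8:10] → 'ml'

ml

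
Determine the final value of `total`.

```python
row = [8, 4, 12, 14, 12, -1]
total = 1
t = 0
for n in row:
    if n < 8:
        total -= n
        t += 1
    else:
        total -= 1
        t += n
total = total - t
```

n=8: not <8, total = 1-1 = 0; t=8
n=4: <8, total = 0-4 = -4; t=9
n=12: not <8, total = (-4)-1 = -5; t=21
n=14: not <8, total = (-5)-1 = -6; t=35
n=12: not <8, total = (-6)-1 = -7; t=47
n=-1: <8, total = (-7)-(-1) = -6; t=48
total-t = (-6)-48 = -54

-54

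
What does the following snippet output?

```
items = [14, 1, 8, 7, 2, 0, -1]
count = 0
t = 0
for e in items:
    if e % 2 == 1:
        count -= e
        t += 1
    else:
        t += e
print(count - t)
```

-34

e=14: not odd; t=14
e=1: odd, count = 0-1 = -1; t=15
e=8: not odd; t=23
e=7: odd, count = (-1)-7 = -8; t=24
e=2: not odd; t=26
e=0: not odd; t=26
e=-1: odd, count = (-8)-(-1) = -7; t=27
count-t = (-7)-27 = -34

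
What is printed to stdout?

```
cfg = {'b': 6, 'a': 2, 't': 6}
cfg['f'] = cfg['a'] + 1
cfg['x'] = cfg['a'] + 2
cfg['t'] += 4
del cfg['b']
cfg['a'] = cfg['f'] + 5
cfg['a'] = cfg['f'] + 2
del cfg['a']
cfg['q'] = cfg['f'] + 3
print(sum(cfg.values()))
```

23

cfg['f'] = cfg['a']+1 = 3 → {'b': 6, 'a': 2, 't': 6, 'f': 3}
cfg['x'] = cfg['a']+2 = 4 → {'b': 6, 'a': 2, 't': 6, 'f': 3, 'x': 4}
cfg['t'] = 6+4 = 10 → {'b': 6, 'a': 2, 't': 10, 'f': 3, 'x': 4}
del 'b' → {'a': 2, 't': 10, 'f': 3, 'x': 4}
cfg['a'] = cfg['f']+5 = 8 → {'a': 8, 't': 10, 'f': 3, 'x': 4}
cfg['a'] = cfg['f']+2 = 5 → {'a': 5, 't': 10, 'f': 3, 'x': 4}
del 'a' → {'t': 10, 'f': 3, 'x': 4}
cfg['q'] = cfg['f']+3 = 6 → {'t': 10, 'f': 3, 'x': 4, 'q': 6}
sum of values = 23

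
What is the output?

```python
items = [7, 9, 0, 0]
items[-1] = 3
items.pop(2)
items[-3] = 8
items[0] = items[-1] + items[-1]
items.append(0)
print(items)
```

items[-1] = 3 → [7, 9, 0, 3]
pop(2) removes 0 → [7, 9, 3]
items[-3] = 8 → [8, 9, 3]
items[0] = items[-1]+items[-1] = 3+3 = 6 → [6, 9, 3]
append 0 → [6, 9, 3, 0]

[6, 9, 3, 0]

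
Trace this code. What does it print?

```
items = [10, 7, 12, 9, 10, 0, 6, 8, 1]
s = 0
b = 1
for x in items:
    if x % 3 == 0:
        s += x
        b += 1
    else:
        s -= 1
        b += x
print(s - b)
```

-19

x=10: not %3==0, s = 0-1 = -1; b=11
x=7: not %3==0, s = (-1)-1 = -2; b=18
x=12: %3==0, s = (-2)+12 = 10; b=19
x=9: %3==0, s = 10+9 = 19; b=20
x=10: not %3==0, s = 19-1 = 18; b=30
x=0: %3==0, s = 18+0 = 18; b=31
x=6: %3==0, s = 18+6 = 24; b=32
x=8: not %3==0, s = 24-1 = 23; b=40
x=1: not %3==0, s = 23-1 = 22; b=41
s-b = 22-41 = -19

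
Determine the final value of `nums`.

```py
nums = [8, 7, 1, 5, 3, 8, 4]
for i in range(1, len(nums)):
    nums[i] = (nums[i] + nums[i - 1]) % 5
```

i=1: nums[1] = (7+8)%5 = 0 → [8, 0, 1, 5, 3, 8, 4]
i=2: nums[2] = (1+0)%5 = 1 → [8, 0, 1, 5, 3, 8, 4]
i=3: nums[3] = (5+1)%5 = 1 → [8, 0, 1, 1, 3, 8, 4]
i=4: nums[4] = (3+1)%5 = 4 → [8, 0, 1, 1, 4, 8, 4]
i=5: nums[5] = (8+4)%5 = 2 → [8, 0, 1, 1, 4, 2, 4]
i=6: nums[6] = (4+2)%5 = 1 → [8, 0, 1, 1, 4, 2, 1]

[8, 0, 1, 1, 4, 2, 1]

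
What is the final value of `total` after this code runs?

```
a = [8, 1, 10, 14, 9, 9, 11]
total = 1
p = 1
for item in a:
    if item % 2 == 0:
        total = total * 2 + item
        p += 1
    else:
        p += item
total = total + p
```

108

item=8: even, total = 1*2+8 = 10; p=2
item=1: not even; p=3
item=10: even, total = 10*2+10 = 30; p=4
item=14: even, total = 30*2+14 = 74; p=5
item=9: not even; p=14
item=9: not even; p=23
item=11: not even; p=34
total+p = 74+34 = 108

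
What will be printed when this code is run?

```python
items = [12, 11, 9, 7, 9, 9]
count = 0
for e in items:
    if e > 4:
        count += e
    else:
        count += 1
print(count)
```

57

e=12: >4, count = 0+12 = 12
e=11: >4, count = 12+11 = 23
e=9: >4, count = 23+9 = 32
e=7: >4, count = 32+7 = 39
e=9: >4, count = 39+9 = 48
e=9: >4, count = 48+9 = 57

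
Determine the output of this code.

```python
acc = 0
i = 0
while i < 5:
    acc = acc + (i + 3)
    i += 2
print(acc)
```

15

i=0: acc = 0+3 = 3
i=2: acc = 3+5 = 8
i=4: acc = 8+7 = 15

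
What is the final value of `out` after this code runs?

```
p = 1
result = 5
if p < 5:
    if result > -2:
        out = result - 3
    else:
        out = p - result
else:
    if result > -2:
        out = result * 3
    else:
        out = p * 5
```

p=1, result=5
p < 5 is True; result > -2 is True
→ out = result - 3 = 2

2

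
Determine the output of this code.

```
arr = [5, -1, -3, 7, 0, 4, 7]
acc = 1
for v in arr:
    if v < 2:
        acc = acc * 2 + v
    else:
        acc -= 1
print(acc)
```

-14

v=5: not <2, acc = 1-1 = 0
v=-1: <2, acc = 0*2+(-1) = -1
v=-3: <2, acc = (-1)*2+(-3) = -5
v=7: not <2, acc = (-5)-1 = -6
v=0: <2, acc = (-6)*2+0 = -12
v=4: not <2, acc = (-12)-1 = -13
v=7: not <2, acc = (-13)-1 = -14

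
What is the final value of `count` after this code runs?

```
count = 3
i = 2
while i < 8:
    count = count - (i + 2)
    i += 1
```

i=2: count = 3-4 = -1
i=3: count = (-1)-5 = -6
i=4: count = (-6)-6 = -12
i=5: count = (-12)-7 = -19
i=6: count = (-19)-8 = -27
i=7: count = (-27)-9 = -36

-36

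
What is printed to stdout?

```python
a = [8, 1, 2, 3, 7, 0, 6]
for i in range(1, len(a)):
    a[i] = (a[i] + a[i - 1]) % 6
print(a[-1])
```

3

i=1: a[1] = (1+8)%6 = 3 → [8, 3, 2, 3, 7, 0, 6]
i=2: a[2] = (2+3)%6 = 5 → [8, 3, 5, 3, 7, 0, 6]
i=3: a[3] = (3+5)%6 = 2 → [8, 3, 5, 2, 7, 0, 6]
i=4: a[4] = (7+2)%6 = 3 → [8, 3, 5, 2, 3, 0, 6]
i=5: a[5] = (0+3)%6 = 3 → [8, 3, 5, 2, 3, 3, 6]
i=6: a[6] = (6+3)%6 = 3 → [8, 3, 5, 2, 3, 3, 3]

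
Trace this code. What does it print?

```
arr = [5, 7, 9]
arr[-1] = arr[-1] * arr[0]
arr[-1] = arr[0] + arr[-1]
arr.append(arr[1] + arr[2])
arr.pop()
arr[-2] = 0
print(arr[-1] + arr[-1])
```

100

arr[-1] = arr[-1]*arr[0] = 9*5 = 45 → [5, 7, 45]
arr[-1] = arr[0]+arr[-1] = 5+45 = 50 → [5, 7, 50]
append arr[1]+arr[2] = 7+50 = 57 → [5, 7, 50, 57]
pop() removes 57 → [5, 7, 50]
arr[-2] = 0 → [5, 0, 50]
arr[-1]+arr[-1] = 50+50 = 100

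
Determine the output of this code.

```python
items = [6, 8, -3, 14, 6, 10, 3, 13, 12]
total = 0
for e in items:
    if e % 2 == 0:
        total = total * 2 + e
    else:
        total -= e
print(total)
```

504

e=6: even, total = 0*2+6 = 6
e=8: even, total = 6*2+8 = 20
e=-3: not even, total = 20-(-3) = 23
e=14: even, total = 23*2+14 = 60
e=6: even, total = 60*2+6 = 126
e=10: even, total = 126*2+10 = 262
e=3: not even, total = 262-3 = 259
e=13: not even, total = 259-13 = 246
e=12: even, total = 246*2+12 = 504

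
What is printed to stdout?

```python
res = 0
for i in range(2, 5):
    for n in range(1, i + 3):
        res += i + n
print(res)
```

i=2,n=1: res = 0+3 = 3
i=2,n=2: res = 3+4 = 7
i=2,n=3: res = 7+5 = 12
i=2,n=4: res = 12+6 = 18
i=3,n=1: res = 18+4 = 22
i=3,n=2: res = 22+5 = 27
i=3,n=3: res = 27+6 = 33
i=3,n=4: res = 33+7 = 40
i=3,n=5: res = 40+8 = 48
i=4,n=1: res = 48+5 = 53
i=4,n=2: res = 53+6 = 59
i=4,n=3: res = 59+7 = 66
i=4,n=4: res = 66+8 = 74
i=4,n=5: res = 74+9 = 83
i=4,n=6: res = 83+10 = 93

93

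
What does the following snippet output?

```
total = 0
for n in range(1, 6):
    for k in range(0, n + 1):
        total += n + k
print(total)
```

n=1,k=0: total = 0+1 = 1
n=1,k=1: total = 1+2 = 3
n=2,k=0: total = 3+2 = 5
n=2,k=1: total = 5+3 = 8
n=2,k=2: total = 8+4 = 12
n=3,k=0: total = 12+3 = 15
n=3,k=1: total = 15+4 = 19
n=3,k=2: total = 19+5 = 24
n=3,k=3: total = 24+6 = 30
n=4,k=0: total = 30+4 = 34
n=4,k=1: total = 34+5 = 39
n=4,k=2: total = 39+6 = 45
n=4,k=3: total = 45+7 = 52
n=4,k=4: total = 52+8 = 60
n=5,k=0: total = 60+5 = 65
n=5,k=1: total = 65+6 = 71
n=5,k=2: total = 71+7 = 78
n=5,k=3: total = 78+8 = 86
n=5,k=4: total = 86+9 = 95
n=5,k=5: total = 95+10 = 105

105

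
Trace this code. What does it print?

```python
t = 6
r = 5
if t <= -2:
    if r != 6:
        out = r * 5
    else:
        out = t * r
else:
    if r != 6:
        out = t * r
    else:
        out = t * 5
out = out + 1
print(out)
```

31

t=6, r=5
t <= -2 is False; r != 6 is True
→ out = t * r = 30
out = 30+1 = 31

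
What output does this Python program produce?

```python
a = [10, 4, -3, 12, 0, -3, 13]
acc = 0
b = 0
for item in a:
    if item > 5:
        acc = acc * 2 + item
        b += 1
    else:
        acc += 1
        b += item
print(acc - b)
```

item=10: >5, acc = 0*2+10 = 10; b=1
item=4: not >5, acc = 10+1 = 11; b=5
item=-3: not >5, acc = 11+1 = 12; b=2
item=12: >5, acc = 12*2+12 = 36; b=3
item=0: not >5, acc = 36+1 = 37; b=3
item=-3: not >5, acc = 37+1 = 38; b=0
item=13: >5, acc = 38*2+13 = 89; b=1
acc-b = 89-1 = 88

88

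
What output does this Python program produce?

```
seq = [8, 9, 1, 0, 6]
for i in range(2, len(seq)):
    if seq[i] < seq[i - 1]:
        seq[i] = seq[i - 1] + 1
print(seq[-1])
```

i=2: 1<9, seq[2] = 9+1 = 10 → [8, 9, 10, 0, 6]
i=3: 0<10, seq[3] = 10+1 = 11 → [8, 9, 10, 11, 6]
i=4: 6<11, seq[4] = 11+1 = 12 → [8, 9, 10, 11, 12]

12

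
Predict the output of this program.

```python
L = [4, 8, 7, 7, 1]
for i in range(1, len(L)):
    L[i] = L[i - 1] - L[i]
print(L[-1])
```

i=1: L[1] = 4-8 = -4 → [4, -4, 7, 7, 1]
i=2: L[2] = (-4)-7 = -11 → [4, -4, -11, 7, 1]
i=3: L[3] = (-11)-7 = -18 → [4, -4, -11, -18, 1]
i=4: L[4] = (-18)-1 = -19 → [4, -4, -11, -18, -19]

-19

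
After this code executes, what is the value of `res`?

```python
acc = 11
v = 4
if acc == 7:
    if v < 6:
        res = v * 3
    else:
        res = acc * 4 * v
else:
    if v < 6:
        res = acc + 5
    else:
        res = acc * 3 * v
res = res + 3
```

acc=11, v=4
acc == 7 is False; v < 6 is True
→ res = acc + 5 = 16
res = 16+3 = 19

19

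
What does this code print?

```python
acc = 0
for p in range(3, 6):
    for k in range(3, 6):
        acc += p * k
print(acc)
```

144

p=3,k=3: acc = 0+9 = 9
p=3,k=4: acc = 9+12 = 21
p=3,k=5: acc = 21+15 = 36
p=4,k=3: acc = 36+12 = 48
p=4,k=4: acc = 48+16 = 64
p=4,k=5: acc = 64+20 = 84
p=5,k=3: acc = 84+15 = 99
p=5,k=4: acc = 99+20 = 119
p=5,k=5: acc = 119+25 = 144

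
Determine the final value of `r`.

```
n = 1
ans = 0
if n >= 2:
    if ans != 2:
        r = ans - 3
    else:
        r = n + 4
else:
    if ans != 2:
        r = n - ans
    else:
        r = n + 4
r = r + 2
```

3

n=1, ans=0
n >= 2 is False; ans != 2 is True
→ r = n - ans = 1
r = 1+2 = 3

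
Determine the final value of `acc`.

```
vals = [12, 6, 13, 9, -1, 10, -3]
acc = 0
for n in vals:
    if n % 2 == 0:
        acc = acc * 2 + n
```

70

n=12: even, acc = 0*2+12 = 12
n=6: even, acc = 12*2+6 = 30
n=13: not even
n=9: not even
n=-1: not even
n=10: even, acc = 30*2+10 = 70
n=-3: not even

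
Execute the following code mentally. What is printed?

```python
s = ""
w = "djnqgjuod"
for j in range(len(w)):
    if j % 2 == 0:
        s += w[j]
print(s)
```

j=0: add 'd' → 'd'
j=1: skip
j=2: add 'n' → 'dn'
j=3: skip
j=4: add 'g' → 'dng'
j=5: skip
j=6: add 'u' → 'dngu'
j=7: skip
j=8: add 'd' → 'dngud'

dngud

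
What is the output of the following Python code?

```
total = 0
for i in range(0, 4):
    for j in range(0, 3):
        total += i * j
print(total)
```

i=0,j=0: total = 0+0 = 0
i=0,j=1: total = 0+0 = 0
i=0,j=2: total = 0+0 = 0
i=1,j=0: total = 0+0 = 0
i=1,j=1: total = 0+1 = 1
i=1,j=2: total = 1+2 = 3
i=2,j=0: total = 3+0 = 3
i=2,j=1: total = 3+2 = 5
i=2,j=2: total = 5+4 = 9
i=3,j=0: total = 9+0 = 9
i=3,j=1: total = 9+3 = 12
i=3,j=2: total = 12+6 = 18

18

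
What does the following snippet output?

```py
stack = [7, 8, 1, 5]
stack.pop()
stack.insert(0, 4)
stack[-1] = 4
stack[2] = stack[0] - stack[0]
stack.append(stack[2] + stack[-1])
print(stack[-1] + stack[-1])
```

8

pop() removes 5 → [7, 8, 1]
insert 4 at 0 → [4, 7, 8, 1]
stack[-1] = 4 → [4, 7, 8, 4]
stack[2] = stack[0]-stack[0] = 4-4 = 0 → [4, 7, 0, 4]
append stack[2]+stack[-1] = 0+4 = 4 → [4, 7, 0, 4, 4]
stack[-1]+stack[-1] = 4+4 = 8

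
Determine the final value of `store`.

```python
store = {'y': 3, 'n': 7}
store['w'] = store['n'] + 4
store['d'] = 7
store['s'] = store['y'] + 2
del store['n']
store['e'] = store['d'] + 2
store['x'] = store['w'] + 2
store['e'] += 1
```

store['w'] = store['n']+4 = 11 → {'y': 3, 'n': 7, 'w': 11}
store['d'] = 7 → {'y': 3, 'n': 7, 'w': 11, 'd': 7}
store['s'] = store['y']+2 = 5 → {'y': 3, 'n': 7, 'w': 11, 'd': 7, 's': 5}
del 'n' → {'y': 3, 'w': 11, 'd': 7, 's': 5}
store['e'] = store['d']+2 = 9 → {'y': 3, 'w': 11, 'd': 7, 's': 5, 'e': 9}
store['x'] = store['w']+2 = 13 → {'y': 3, 'w': 11, 'd': 7, 's': 5, 'e': 9, 'x': 13}
store['e'] = 9+1 = 10 → {'y': 3, 'w': 11, 'd': 7, 's': 5, 'e': 10, 'x': 13}

{'y': 3, 'w': 11, 'd': 7, 's': 5, 'e': 10, 'x': 13}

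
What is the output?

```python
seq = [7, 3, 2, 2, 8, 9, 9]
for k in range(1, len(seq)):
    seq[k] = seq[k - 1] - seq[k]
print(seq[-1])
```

-26

k=1: seq[1] = 7-3 = 4 → [7, 4, 2, 2, 8, 9, 9]
k=2: seq[2] = 4-2 = 2 → [7, 4, 2, 2, 8, 9, 9]
k=3: seq[3] = 2-2 = 0 → [7, 4, 2, 0, 8, 9, 9]
k=4: seq[4] = 0-8 = -8 → [7, 4, 2, 0, -8, 9, 9]
k=5: seq[5] = (-8)-9 = -17 → [7, 4, 2, 0, -8, -17, 9]
k=6: seq[6] = (-17)-9 = -26 → [7, 4, 2, 0, -8, -17, -26]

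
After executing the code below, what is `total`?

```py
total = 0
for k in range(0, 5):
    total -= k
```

k=0: total = 0-0 = 0
k=1: total = 0-1 = -1
k=2: total = (-1)-2 = -3
k=3: total = (-3)-3 = -6
k=4: total = (-6)-4 = -10

-10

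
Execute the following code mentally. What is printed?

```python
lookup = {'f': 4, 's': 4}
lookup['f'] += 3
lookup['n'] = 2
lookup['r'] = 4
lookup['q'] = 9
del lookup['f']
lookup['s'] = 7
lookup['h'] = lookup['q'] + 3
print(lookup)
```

{'s': 7, 'n': 2, 'r': 4, 'q': 9, 'h': 12}

lookup['f'] = 4+3 = 7 → {'f': 7, 's': 4}
lookup['n'] = 2 → {'f': 7, 's': 4, 'n': 2}
lookup['r'] = 4 → {'f': 7, 's': 4, 'n': 2, 'r': 4}
lookup['q'] = 9 → {'f': 7, 's': 4, 'n': 2, 'r': 4, 'q': 9}
del 'f' → {'s': 4, 'n': 2, 'r': 4, 'q': 9}
lookup['s'] = 7 → {'s': 7, 'n': 2, 'r': 4, 'q': 9}
lookup['h'] = lookup['q']+3 = 12 → {'s': 7, 'n': 2, 'r': 4, 'q': 9, 'h': 12}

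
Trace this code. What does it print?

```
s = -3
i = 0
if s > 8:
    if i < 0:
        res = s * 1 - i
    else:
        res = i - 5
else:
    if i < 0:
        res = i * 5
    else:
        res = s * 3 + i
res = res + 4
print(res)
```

-5

s=-3, i=0
s > 8 is False; i < 0 is False
→ res = s * 3 + i = -9
res = (-9)+4 = -5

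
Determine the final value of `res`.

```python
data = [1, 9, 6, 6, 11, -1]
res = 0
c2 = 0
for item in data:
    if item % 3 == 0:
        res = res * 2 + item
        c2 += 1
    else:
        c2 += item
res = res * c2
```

756

item=1: not %3==0; c2=1
item=9: %3==0, res = 0*2+9 = 9; c2=2
item=6: %3==0, res = 9*2+6 = 24; c2=3
item=6: %3==0, res = 24*2+6 = 54; c2=4
item=11: not %3==0; c2=15
item=-1: not %3==0; c2=14
res*c2 = 54*14 = 756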